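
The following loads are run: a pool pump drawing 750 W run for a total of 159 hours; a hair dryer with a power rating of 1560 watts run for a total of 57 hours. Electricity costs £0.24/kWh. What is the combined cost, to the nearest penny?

£49.96

pool pump: 0.75 kW × 159 h = 119.25 kWh
hair dryer: 1.56 kW × 57 h = 88.92 kWh
Total energy = 208.17 kWh
Cost = 208.17 × £0.24 = £49.96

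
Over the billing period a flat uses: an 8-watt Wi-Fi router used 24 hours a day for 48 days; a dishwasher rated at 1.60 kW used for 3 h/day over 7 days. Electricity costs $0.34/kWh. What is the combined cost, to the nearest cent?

Wi-Fi router: Runtime = 24 h × 48 = 1152 h
Wi-Fi router: 0.008 kW × 1152 h = 9.216 kWh
dishwasher: Runtime = 3 h/day × 7 days = 21 h
dishwasher: 1.6 kW × 21 h = 33.6 kWh
Total energy = 42.816 kWh
Cost = 42.816 × $0.34 = $14.56

$14.56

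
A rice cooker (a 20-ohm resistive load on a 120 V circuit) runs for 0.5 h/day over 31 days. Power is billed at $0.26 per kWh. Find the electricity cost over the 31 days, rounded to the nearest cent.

$2.90

Power = V²/R = 120²/20 = 720 W = 0.72 kW
Runtime = 0.5 h/day × 31 days = 15.5 h
Energy = 0.72 kW × 15.5 h = 11.16 kWh
Cost = 11.16 kWh × $0.26/kWh = $2.90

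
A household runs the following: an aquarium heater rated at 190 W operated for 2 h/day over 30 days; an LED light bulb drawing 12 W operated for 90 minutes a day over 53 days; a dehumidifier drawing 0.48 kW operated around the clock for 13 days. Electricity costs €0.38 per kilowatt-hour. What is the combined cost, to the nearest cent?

€61.60

aquarium heater: Runtime = 2 h/day × 30 days = 60 h
aquarium heater: 0.19 kW × 60 h = 11.4 kWh
LED light bulb: Runtime = 90 min × 53 = 4770 min = 79.5 h
LED light bulb: 0.012 kW × 79.5 h = 0.954 kWh
dehumidifier: Runtime = 24 h × 13 = 312 h
dehumidifier: 0.48 kW × 312 h = 149.76 kWh
Total energy = 162.114 kWh
Cost = 162.114 × €0.38 = €61.60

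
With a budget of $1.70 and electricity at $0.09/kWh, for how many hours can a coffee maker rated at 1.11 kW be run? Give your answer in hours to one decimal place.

Energy available = $1.70 ÷ $0.09/kWh = 18.8889 kWh
Hours = 18.8889 kWh ÷ 1.11 kW = 17.0 h

17.0 h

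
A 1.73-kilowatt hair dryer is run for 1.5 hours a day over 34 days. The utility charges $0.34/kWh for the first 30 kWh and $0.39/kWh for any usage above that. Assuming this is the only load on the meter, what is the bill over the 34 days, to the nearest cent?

Runtime = 1.5 h/day × 34 days = 51 h
Energy = 1.73 kW × 51 h = 88.23 kWh
Tier 1 (0–30 kWh): 30 × $0.34 = $10.2
Above 30 kWh: 58.23 × $0.39 = $22.7097
Bill = $32.91

$32.91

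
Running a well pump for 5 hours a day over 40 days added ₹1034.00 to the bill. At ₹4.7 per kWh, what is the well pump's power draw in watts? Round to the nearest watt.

1100 W

Energy = ₹1034.00 ÷ ₹4.7/kWh = 220 kWh
Runtime = 5 h/day × 40 days = 200 h
Power = 220 kWh ÷ 200 h = 1.1 kW = 1100 W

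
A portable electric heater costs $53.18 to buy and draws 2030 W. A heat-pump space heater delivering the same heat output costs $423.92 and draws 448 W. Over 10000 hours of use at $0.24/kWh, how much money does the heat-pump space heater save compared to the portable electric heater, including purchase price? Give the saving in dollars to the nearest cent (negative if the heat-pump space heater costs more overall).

$3426.06

portable electric heater: $53.18 + (2030/1000) kW × 10000 h × $0.24 = $53.18 + $4872 = $4925.18
heat-pump space heater: $423.92 + (448/1000) kW × 10000 h × $0.24 = $423.92 + $1075.2 = $1499.12
Saving = $4925.18 − $1499.12 = $3426.06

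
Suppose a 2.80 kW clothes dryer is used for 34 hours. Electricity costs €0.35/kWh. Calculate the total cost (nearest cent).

€33.32

Energy = 2.8 kW × 34 h = 95.2 kWh
Cost = 95.2 kWh × €0.35/kWh = €33.32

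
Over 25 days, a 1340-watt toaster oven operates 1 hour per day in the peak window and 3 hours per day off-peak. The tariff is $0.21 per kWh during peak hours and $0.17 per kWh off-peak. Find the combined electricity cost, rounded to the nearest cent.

$24.12

Peak energy = 1.34 kW × 1 h × 25 = 33.5 kWh
Off-peak energy = 1.34 kW × 3 h × 25 = 100.5 kWh
Cost = 33.5 × $0.21 + 100.5 × $0.17 = $7.035 + $17.085 = $24.12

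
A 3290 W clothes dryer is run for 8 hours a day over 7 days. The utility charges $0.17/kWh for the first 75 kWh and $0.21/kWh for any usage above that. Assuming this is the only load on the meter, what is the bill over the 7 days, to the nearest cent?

Runtime = 8 h/day × 7 days = 56 h
Energy = 3.29 kW × 56 h = 184.24 kWh
Tier 1 (0–75 kWh): 75 × $0.17 = $12.75
Above 75 kWh: 109.24 × $0.21 = $22.9404
Bill = $35.69

$35.69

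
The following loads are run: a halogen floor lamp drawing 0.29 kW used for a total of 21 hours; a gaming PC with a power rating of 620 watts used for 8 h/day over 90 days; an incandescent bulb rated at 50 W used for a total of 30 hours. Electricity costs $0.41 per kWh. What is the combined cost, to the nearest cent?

$186.14

halogen floor lamp: 0.29 kW × 21 h = 6.09 kWh
gaming PC: Runtime = 8 h/day × 90 days = 720 h
gaming PC: 0.62 kW × 720 h = 446.4 kWh
incandescent bulb: 0.05 kW × 30 h = 1.5 kWh
Total energy = 453.99 kWh
Cost = 453.99 × $0.41 = $186.14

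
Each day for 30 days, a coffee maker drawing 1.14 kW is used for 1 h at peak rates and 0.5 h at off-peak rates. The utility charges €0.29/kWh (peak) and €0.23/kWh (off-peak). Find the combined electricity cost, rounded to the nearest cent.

Peak energy = 1.14 kW × 1 h × 30 = 34.2 kWh
Off-peak energy = 1.14 kW × 0.5 h × 30 = 17.1 kWh
Cost = 34.2 × €0.29 + 17.1 × €0.23 = €9.918 + €3.933 = €13.85

€13.85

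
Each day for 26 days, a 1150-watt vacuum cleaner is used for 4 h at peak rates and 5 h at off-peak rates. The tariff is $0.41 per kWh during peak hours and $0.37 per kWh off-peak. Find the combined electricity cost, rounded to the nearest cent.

$104.35

Peak energy = 1.15 kW × 4 h × 26 = 119.6 kWh
Off-peak energy = 1.15 kW × 5 h × 26 = 149.5 kWh
Cost = 119.6 × $0.41 + 149.5 × $0.37 = $49.036 + $55.315 = $104.35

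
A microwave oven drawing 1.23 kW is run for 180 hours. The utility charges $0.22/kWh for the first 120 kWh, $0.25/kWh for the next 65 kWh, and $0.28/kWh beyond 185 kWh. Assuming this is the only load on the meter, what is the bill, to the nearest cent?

$52.84

Energy = 1.23 kW × 180 h = 221.4 kWh
Tier 1 (0–120 kWh): 120 × $0.22 = $26.4
Tier 2 (120–185 kWh): 65 × $0.25 = $16.25
Above 185 kWh: 36.4 × $0.28 = $10.192
Bill = $52.84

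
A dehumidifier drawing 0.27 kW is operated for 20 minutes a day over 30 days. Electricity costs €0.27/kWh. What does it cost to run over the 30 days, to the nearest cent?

Runtime = 20 min × 30 = 600 min = 10 h
Energy = 0.27 kW × 10 h = 2.7 kWh
Cost = 2.7 kWh × €0.27/kWh = €0.73

€0.73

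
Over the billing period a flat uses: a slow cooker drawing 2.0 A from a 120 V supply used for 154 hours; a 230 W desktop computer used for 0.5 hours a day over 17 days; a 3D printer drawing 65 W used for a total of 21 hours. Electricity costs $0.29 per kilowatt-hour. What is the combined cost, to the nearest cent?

$11.68

slow cooker: Power = 2.0 A × 120 V = 240 W = 0.24 kW
slow cooker: 0.24 kW × 154 h = 36.96 kWh
desktop computer: Runtime = 0.5 h/day × 17 days = 8.5 h
desktop computer: 0.23 kW × 8.5 h = 1.955 kWh
3D printer: 0.065 kW × 21 h = 1.365 kWh
Total energy = 40.28 kWh
Cost = 40.28 × $0.29 = $11.68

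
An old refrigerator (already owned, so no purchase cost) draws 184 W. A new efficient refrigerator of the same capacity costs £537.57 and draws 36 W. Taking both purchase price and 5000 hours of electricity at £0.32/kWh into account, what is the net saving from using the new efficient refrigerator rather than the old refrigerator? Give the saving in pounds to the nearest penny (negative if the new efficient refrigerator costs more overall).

-£300.77

old refrigerator: £0.00 + (184/1000) kW × 5000 h × £0.32 = £0.00 + £294.4 = £294.4
new efficient refrigerator: £537.57 + (36/1000) kW × 5000 h × £0.32 = £537.57 + £57.6 = £595.17
Saving = £294.4 − £595.17 = −£300.77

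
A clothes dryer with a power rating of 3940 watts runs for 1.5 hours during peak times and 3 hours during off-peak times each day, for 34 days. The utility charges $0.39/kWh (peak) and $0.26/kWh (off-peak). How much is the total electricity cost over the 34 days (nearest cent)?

Peak energy = 3.94 kW × 1.5 h × 34 = 200.94 kWh
Off-peak energy = 3.94 kW × 3 h × 34 = 401.88 kWh
Cost = 200.94 × $0.39 + 401.88 × $0.26 = $78.3666 + $104.4888 = $182.86

$182.86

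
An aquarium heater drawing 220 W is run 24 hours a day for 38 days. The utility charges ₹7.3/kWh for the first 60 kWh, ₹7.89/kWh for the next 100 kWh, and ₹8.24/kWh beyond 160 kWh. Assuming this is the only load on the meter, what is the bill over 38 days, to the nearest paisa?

₹1561.87

Runtime = 24 h × 38 = 912 h
Energy = 0.22 kW × 912 h = 200.64 kWh
Tier 1 (0–60 kWh): 60 × ₹7.3 = ₹438
Tier 2 (60–160 kWh): 100 × ₹7.89 = ₹789
Above 160 kWh: 40.64 × ₹8.24 = ₹334.8736
Bill = ₹1561.87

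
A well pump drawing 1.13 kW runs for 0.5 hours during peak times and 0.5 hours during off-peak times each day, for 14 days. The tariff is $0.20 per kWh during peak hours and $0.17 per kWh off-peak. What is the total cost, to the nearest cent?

Peak energy = 1.13 kW × 0.5 h × 14 = 7.91 kWh
Off-peak energy = 1.13 kW × 0.5 h × 14 = 7.91 kWh
Cost = 7.91 × $0.20 + 7.91 × $0.17 = $1.582 + $1.3447 = $2.93

$2.93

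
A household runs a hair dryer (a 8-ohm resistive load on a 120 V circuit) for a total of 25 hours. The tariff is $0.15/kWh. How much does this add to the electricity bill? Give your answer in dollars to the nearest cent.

$6.75

Power = V²/R = 120²/8 = 1800 W = 1.8 kW
Energy = 1.8 kW × 25 h = 45 kWh
Cost = 45 kWh × $0.15/kWh = $6.75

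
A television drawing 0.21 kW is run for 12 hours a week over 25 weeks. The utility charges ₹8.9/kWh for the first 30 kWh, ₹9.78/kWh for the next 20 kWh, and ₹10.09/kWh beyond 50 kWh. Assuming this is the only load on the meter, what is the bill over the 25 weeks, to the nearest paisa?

₹593.77

Runtime = 12 h/week × 25 weeks = 300 h
Energy = 0.21 kW × 300 h = 63 kWh
Tier 1 (0–30 kWh): 30 × ₹8.9 = ₹267
Tier 2 (30–50 kWh): 20 × ₹9.78 = ₹195.6
Above 50 kWh: 13 × ₹10.09 = ₹131.17
Bill = ₹593.77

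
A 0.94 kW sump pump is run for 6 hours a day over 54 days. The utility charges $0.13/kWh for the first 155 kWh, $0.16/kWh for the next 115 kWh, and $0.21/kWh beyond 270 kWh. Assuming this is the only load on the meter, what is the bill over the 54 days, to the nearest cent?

$45.81

Runtime = 6 h/day × 54 days = 324 h
Energy = 0.94 kW × 324 h = 304.56 kWh
Tier 1 (0–155 kWh): 155 × $0.13 = $20.15
Tier 2 (155–270 kWh): 115 × $0.16 = $18.4
Above 270 kWh: 34.56 × $0.21 = $7.2576
Bill = $45.81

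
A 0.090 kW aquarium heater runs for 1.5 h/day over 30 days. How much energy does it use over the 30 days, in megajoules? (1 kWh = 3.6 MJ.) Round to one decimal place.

14.6 MJ

Runtime = 1.5 h/day × 30 days = 45 h
Energy = 0.09 kW × 45 h = 4.05 kWh
= 4.05 × 3.6 MJ = 14.6 MJ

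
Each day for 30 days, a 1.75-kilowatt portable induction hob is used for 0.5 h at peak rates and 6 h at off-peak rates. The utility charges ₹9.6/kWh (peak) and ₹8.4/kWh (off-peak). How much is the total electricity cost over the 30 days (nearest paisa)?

Peak energy = 1.75 kW × 0.5 h × 30 = 26.25 kWh
Off-peak energy = 1.75 kW × 6 h × 30 = 315 kWh
Cost = 26.25 × ₹9.6 + 315 × ₹8.4 = ₹252 + ₹2646 = ₹2898.00

₹2898.00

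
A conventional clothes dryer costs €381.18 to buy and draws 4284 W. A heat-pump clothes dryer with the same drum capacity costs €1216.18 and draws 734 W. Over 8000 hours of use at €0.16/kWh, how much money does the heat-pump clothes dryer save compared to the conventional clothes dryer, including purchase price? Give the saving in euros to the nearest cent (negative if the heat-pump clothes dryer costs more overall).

€3709.00

conventional clothes dryer: €381.18 + (4284/1000) kW × 8000 h × €0.16 = €381.18 + €5483.52 = €5864.7
heat-pump clothes dryer: €1216.18 + (734/1000) kW × 8000 h × €0.16 = €1216.18 + €939.52 = €2155.7
Saving = €5864.7 − €2155.7 = €3709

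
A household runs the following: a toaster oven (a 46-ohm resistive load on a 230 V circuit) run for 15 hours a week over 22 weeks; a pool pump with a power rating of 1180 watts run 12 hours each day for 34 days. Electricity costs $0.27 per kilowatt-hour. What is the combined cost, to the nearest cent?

$232.45

toaster oven: Power = V²/R = 230²/46 = 1150 W = 1.15 kW
toaster oven: Runtime = 15 h/week × 22 weeks = 330 h
toaster oven: 1.15 kW × 330 h = 379.5 kWh
pool pump: Runtime = 12 h/day × 34 days = 408 h
pool pump: 1.18 kW × 408 h = 481.44 kWh
Total energy = 860.94 kWh
Cost = 860.94 × $0.27 = $232.45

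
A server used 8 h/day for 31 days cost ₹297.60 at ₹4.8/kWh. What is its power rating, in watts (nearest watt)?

250 W

Energy = ₹297.60 ÷ ₹4.8/kWh = 62 kWh
Runtime = 8 h/day × 31 days = 248 h
Power = 62 kWh ÷ 248 h = 0.25 kW = 250 W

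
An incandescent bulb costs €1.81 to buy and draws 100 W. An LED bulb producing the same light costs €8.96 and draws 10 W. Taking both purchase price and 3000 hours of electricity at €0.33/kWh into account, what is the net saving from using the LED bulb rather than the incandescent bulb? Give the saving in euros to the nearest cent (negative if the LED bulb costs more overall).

incandescent bulb: €1.81 + (100/1000) kW × 3000 h × €0.33 = €1.81 + €99 = €100.81
LED bulb: €8.96 + (10/1000) kW × 3000 h × €0.33 = €8.96 + €9.9 = €18.86
Saving = €100.81 − €18.86 = €81.95

€81.95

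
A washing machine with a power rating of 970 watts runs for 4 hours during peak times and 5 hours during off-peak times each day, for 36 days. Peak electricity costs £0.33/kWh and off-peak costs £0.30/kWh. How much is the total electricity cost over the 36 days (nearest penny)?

Peak energy = 0.97 kW × 4 h × 36 = 139.68 kWh
Off-peak energy = 0.97 kW × 5 h × 36 = 174.6 kWh
Cost = 139.68 × £0.33 + 174.6 × £0.30 = £46.0944 + £52.38 = £98.47

£98.47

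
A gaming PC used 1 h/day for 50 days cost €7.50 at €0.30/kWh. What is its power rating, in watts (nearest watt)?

500 W

Energy = €7.50 ÷ €0.30/kWh = 25 kWh
Runtime = 1 h/day × 50 days = 50 h
Power = 25 kWh ÷ 50 h = 0.5 kW = 500 W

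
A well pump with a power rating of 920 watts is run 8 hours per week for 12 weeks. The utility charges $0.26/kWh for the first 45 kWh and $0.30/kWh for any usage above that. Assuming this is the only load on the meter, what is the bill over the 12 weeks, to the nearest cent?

$24.70

Runtime = 8 h/week × 12 weeks = 96 h
Energy = 0.92 kW × 96 h = 88.32 kWh
Tier 1 (0–45 kWh): 45 × $0.26 = $11.7
Above 45 kWh: 43.32 × $0.30 = $12.996
Bill = $24.70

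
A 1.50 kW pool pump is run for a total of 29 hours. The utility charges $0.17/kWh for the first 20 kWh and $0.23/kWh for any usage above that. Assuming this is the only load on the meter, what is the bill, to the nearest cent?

Energy = 1.5 kW × 29 h = 43.5 kWh
Tier 1 (0–20 kWh): 20 × $0.17 = $3.4
Above 20 kWh: 23.5 × $0.23 = $5.405
Bill = $8.81

$8.81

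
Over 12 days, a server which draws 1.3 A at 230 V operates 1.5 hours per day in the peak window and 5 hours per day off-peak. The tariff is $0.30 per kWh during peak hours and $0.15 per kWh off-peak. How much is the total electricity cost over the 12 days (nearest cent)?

Power = 1.3 A × 230 V = 299 W = 0.299 kW
Peak energy = 0.299 kW × 1.5 h × 12 = 5.382 kWh
Off-peak energy = 0.299 kW × 5 h × 12 = 17.94 kWh
Cost = 5.382 × $0.30 + 17.94 × $0.15 = $1.6146 + $2.691 = $4.31

$4.31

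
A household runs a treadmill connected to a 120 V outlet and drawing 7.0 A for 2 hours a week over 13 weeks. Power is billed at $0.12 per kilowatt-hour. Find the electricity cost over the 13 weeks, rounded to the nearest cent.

$2.62

Power = 7.0 A × 120 V = 840 W = 0.84 kW
Runtime = 2 h/week × 13 weeks = 26 h
Energy = 0.84 kW × 26 h = 21.84 kWh
Cost = 21.84 kWh × $0.12/kWh = $2.62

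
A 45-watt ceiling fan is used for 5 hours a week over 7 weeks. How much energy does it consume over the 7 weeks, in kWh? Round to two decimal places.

1.58 kWh

Runtime = 5 h/week × 7 weeks = 35 h
Energy = 0.045 kW × 35 h = 1.575 kWh ≈ 1.58 kWh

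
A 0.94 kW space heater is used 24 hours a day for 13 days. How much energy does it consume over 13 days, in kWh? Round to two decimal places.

Runtime = 24 h × 13 = 312 h
Energy = 0.94 kW × 312 h = 293.28 kWh

293.28 kWh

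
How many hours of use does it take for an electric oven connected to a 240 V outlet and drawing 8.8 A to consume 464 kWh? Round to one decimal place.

Power = 8.8 A × 240 V = 2112 W = 2.112 kW
Hours = 464 kWh ÷ 2.112 kW = 219.7 h

219.7 h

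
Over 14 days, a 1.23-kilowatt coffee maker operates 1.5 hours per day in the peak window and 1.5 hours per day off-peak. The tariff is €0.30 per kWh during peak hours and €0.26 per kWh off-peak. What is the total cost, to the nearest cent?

€14.46

Peak energy = 1.23 kW × 1.5 h × 14 = 25.83 kWh
Off-peak energy = 1.23 kW × 1.5 h × 14 = 25.83 kWh
Cost = 25.83 × €0.30 + 25.83 × €0.26 = €7.749 + €6.7158 = €14.46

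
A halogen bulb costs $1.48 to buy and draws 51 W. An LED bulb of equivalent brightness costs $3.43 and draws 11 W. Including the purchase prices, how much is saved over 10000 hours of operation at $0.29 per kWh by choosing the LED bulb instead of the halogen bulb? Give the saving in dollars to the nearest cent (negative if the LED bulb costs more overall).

$114.05

halogen bulb: $1.48 + (51/1000) kW × 10000 h × $0.29 = $1.48 + $147.9 = $149.38
LED bulb: $3.43 + (11/1000) kW × 10000 h × $0.29 = $3.43 + $31.9 = $35.33
Saving = $149.38 − $35.33 = $114.05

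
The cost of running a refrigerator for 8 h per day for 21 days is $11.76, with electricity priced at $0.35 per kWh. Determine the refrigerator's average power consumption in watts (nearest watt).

Energy = $11.76 ÷ $0.35/kWh = 33.6 kWh
Runtime = 8 h/day × 21 days = 168 h
Power = 33.6 kWh ÷ 168 h = 0.2 kW = 200 W

200 W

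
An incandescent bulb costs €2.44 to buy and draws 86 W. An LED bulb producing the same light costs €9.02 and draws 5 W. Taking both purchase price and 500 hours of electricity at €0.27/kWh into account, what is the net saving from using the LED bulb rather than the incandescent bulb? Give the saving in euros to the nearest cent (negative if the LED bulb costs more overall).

€4.36

incandescent bulb: €2.44 + (86/1000) kW × 500 h × €0.27 = €2.44 + €11.61 = €14.05
LED bulb: €9.02 + (5/1000) kW × 500 h × €0.27 = €9.02 + €0.675 = €9.695
Saving = €14.05 − €9.695 = €4.355 → €4.36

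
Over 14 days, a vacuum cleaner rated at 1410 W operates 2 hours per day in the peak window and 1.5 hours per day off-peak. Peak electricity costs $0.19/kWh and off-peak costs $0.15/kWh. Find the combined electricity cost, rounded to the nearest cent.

Peak energy = 1.41 kW × 2 h × 14 = 39.48 kWh
Off-peak energy = 1.41 kW × 1.5 h × 14 = 29.61 kWh
Cost = 39.48 × $0.19 + 29.61 × $0.15 = $7.5012 + $4.4415 = $11.94

$11.94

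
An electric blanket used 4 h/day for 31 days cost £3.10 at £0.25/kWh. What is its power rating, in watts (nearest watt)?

Energy = £3.10 ÷ £0.25/kWh = 12.4 kWh
Runtime = 4 h/day × 31 days = 124 h
Power = 12.4 kWh ÷ 124 h = 0.1 kW = 100 W

100 W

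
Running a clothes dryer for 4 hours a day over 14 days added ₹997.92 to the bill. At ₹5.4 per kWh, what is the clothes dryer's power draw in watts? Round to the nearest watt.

3300 W

Energy = ₹997.92 ÷ ₹5.4/kWh = 184.8 kWh
Runtime = 4 h/day × 14 days = 56 h
Power = 184.8 kWh ÷ 56 h = 3.3 kW = 3300 W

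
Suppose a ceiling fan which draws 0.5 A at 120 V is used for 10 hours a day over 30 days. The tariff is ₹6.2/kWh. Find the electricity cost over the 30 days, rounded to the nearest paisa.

Power = 0.5 A × 120 V = 60 W = 0.06 kW
Runtime = 10 h/day × 30 days = 300 h
Energy = 0.06 kW × 300 h = 18 kWh
Cost = 18 kWh × ₹6.2/kWh = ₹111.60

₹111.60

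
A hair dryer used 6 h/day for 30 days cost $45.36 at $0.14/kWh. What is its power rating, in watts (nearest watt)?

1800 W

Energy = $45.36 ÷ $0.14/kWh = 324 kWh
Runtime = 6 h/day × 30 days = 180 h
Power = 324 kWh ÷ 180 h = 1.8 kW = 1800 W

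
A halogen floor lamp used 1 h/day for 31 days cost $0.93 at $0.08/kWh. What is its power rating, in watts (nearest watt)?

Energy = $0.93 ÷ $0.08/kWh = 11.625 kWh
Runtime = 1 h/day × 31 days = 31 h
Power = 11.625 kWh ÷ 31 h = 0.375 kW = 375 W

375 W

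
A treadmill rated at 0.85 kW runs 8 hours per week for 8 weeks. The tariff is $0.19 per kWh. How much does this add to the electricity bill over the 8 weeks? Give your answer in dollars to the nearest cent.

Runtime = 8 h/week × 8 weeks = 64 h
Energy = 0.85 kW × 64 h = 54.4 kWh
Cost = 54.4 kWh × $0.19/kWh = $10.34

$10.34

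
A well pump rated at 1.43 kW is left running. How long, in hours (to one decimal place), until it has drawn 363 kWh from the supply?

253.8 h

Hours = 363 kWh ÷ 1.43 kW = 253.8 h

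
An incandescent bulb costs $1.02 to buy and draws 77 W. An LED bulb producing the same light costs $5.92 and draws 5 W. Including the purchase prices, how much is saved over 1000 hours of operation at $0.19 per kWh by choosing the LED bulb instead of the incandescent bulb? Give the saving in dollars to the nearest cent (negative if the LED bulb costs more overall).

incandescent bulb: $1.02 + (77/1000) kW × 1000 h × $0.19 = $1.02 + $14.63 = $15.65
LED bulb: $5.92 + (5/1000) kW × 1000 h × $0.19 = $5.92 + $0.95 = $6.87
Saving = $15.65 − $6.87 = $8.78

$8.78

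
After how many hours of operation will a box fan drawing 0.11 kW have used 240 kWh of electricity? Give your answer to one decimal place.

2181.8 h

Hours = 240 kWh ÷ 0.11 kW = 2181.8 h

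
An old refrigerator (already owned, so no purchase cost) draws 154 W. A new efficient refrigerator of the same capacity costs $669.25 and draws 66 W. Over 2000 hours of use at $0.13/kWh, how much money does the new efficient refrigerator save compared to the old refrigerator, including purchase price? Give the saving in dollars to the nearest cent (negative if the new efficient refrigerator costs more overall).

old refrigerator: $0.00 + (154/1000) kW × 2000 h × $0.13 = $0.00 + $40.04 = $40.04
new efficient refrigerator: $669.25 + (66/1000) kW × 2000 h × $0.13 = $669.25 + $17.16 = $686.41
Saving = $40.04 − $686.41 = −$646.37

-$646.37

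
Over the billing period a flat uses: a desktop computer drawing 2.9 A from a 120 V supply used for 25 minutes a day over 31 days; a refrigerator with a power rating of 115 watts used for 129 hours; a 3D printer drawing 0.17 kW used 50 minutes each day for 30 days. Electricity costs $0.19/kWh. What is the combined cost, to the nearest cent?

$4.48

desktop computer: Power = 2.9 A × 120 V = 348 W = 0.348 kW
desktop computer: Runtime = 25 min × 31 = 775 min = 12.916666… h
desktop computer: 0.348 kW × 12.916666… h = 4.495 kWh
refrigerator: 0.115 kW × 129 h = 14.835 kWh
3D printer: Runtime = 50 min × 30 = 1500 min = 25 h
3D printer: 0.17 kW × 25 h = 4.25 kWh
Total energy = 23.58 kWh
Cost = 23.58 × $0.19 = $4.48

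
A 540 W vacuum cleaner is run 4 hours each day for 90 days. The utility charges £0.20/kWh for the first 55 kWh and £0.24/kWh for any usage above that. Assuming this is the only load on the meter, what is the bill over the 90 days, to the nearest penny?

£44.46

Runtime = 4 h/day × 90 days = 360 h
Energy = 0.54 kW × 360 h = 194.4 kWh
Tier 1 (0–55 kWh): 55 × £0.20 = £11
Above 55 kWh: 139.4 × £0.24 = £33.456
Bill = £44.46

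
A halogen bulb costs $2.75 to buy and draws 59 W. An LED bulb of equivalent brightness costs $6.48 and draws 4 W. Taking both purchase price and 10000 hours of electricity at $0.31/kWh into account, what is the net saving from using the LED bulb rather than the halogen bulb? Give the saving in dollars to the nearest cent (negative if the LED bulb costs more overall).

halogen bulb: $2.75 + (59/1000) kW × 10000 h × $0.31 = $2.75 + $182.9 = $185.65
LED bulb: $6.48 + (4/1000) kW × 10000 h × $0.31 = $6.48 + $12.4 = $18.88
Saving = $185.65 − $18.88 = $166.77

$166.77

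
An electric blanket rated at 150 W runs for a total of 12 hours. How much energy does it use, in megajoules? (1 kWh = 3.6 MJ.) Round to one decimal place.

6.5 MJ

Energy = 0.15 kW × 12 h = 1.8 kWh
= 1.8 × 3.6 MJ = 6.5 MJ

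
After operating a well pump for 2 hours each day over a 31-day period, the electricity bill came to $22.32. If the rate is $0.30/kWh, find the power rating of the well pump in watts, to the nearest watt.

Energy = $22.32 ÷ $0.30/kWh = 74.4 kWh
Runtime = 2 h/day × 31 days = 62 h
Power = 74.4 kWh ÷ 62 h = 1.2 kW = 1200 W

1200 W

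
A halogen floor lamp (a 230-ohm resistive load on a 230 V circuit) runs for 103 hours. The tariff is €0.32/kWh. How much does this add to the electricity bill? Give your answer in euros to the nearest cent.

Power = V²/R = 230²/230 = 230 W = 0.23 kW
Energy = 0.23 kW × 103 h = 23.69 kWh
Cost = 23.69 kWh × €0.32/kWh = €7.58

€7.58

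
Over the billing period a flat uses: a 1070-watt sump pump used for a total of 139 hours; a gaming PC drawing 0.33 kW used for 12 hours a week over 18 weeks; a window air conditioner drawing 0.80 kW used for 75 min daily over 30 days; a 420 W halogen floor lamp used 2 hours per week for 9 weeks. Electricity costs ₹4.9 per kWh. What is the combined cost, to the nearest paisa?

sump pump: 1.07 kW × 139 h = 148.73 kWh
gaming PC: Runtime = 12 h/week × 18 weeks = 216 h
gaming PC: 0.33 kW × 216 h = 71.28 kWh
window air conditioner: Runtime = 75 min × 30 = 2250 min = 37.5 h
window air conditioner: 0.8 kW × 37.5 h = 30 kWh
halogen floor lamp: Runtime = 2 h/week × 9 weeks = 18 h
halogen floor lamp: 0.42 kW × 18 h = 7.56 kWh
Total energy = 257.57 kWh
Cost = 257.57 × ₹4.9 = ₹1262.09

₹1262.09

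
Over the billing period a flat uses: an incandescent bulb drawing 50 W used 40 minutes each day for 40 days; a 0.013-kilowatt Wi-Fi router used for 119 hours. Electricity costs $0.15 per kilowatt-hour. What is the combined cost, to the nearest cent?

$0.43

incandescent bulb: Runtime = 40 min × 40 = 1600 min = 26.666666… h
incandescent bulb: 0.05 kW × 26.666666… h = 1.333333… kWh
Wi-Fi router: 0.013 kW × 119 h = 1.547 kWh
Total energy = 2.880333… kWh
Cost = 2.880333… × $0.15 = $0.43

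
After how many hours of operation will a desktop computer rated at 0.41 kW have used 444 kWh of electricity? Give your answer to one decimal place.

1082.9 h

Hours = 444 kWh ÷ 0.41 kW = 1082.9 h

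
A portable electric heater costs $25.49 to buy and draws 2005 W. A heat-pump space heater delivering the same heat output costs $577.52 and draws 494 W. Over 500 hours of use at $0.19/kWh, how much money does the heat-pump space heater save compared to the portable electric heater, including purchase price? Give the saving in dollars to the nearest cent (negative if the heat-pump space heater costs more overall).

-$408.49

portable electric heater: $25.49 + (2005/1000) kW × 500 h × $0.19 = $25.49 + $190.475 = $215.965
heat-pump space heater: $577.52 + (494/1000) kW × 500 h × $0.19 = $577.52 + $46.93 = $624.45
Saving = $215.965 − $624.45 = −$408.485 → -$408.49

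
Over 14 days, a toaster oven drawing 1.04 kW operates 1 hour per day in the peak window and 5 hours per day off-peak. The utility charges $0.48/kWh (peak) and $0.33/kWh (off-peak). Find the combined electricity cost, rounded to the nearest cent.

$31.01

Peak energy = 1.04 kW × 1 h × 14 = 14.56 kWh
Off-peak energy = 1.04 kW × 5 h × 14 = 72.8 kWh
Cost = 14.56 × $0.48 + 72.8 × $0.33 = $6.9888 + $24.024 = $31.01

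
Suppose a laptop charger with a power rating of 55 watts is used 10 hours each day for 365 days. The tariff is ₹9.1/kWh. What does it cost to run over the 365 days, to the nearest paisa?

₹1826.83

Runtime = 10 h/day × 365 days = 3650 h
Energy = 0.055 kW × 3650 h = 200.75 kWh
Cost = 200.75 kWh × ₹9.1/kWh = ₹1826.83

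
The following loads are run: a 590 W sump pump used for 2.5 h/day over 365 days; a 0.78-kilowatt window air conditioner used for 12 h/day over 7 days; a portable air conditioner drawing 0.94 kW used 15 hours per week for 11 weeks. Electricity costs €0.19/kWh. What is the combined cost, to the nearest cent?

sump pump: Runtime = 2.5 h/day × 365 days = 912.5 h
sump pump: 0.59 kW × 912.5 h = 538.375 kWh
window air conditioner: Runtime = 12 h/day × 7 days = 84 h
window air conditioner: 0.78 kW × 84 h = 65.52 kWh
portable air conditioner: Runtime = 15 h/week × 11 weeks = 165 h
portable air conditioner: 0.94 kW × 165 h = 155.1 kWh
Total energy = 758.995 kWh
Cost = 758.995 × €0.19 = €144.21

€144.21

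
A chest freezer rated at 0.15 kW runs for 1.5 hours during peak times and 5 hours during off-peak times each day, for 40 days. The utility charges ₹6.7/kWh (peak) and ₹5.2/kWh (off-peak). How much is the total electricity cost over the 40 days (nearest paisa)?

Peak energy = 0.15 kW × 1.5 h × 40 = 9 kWh
Off-peak energy = 0.15 kW × 5 h × 40 = 30 kWh
Cost = 9 × ₹6.7 + 30 × ₹5.2 = ₹60.3 + ₹156 = ₹216.30

₹216.30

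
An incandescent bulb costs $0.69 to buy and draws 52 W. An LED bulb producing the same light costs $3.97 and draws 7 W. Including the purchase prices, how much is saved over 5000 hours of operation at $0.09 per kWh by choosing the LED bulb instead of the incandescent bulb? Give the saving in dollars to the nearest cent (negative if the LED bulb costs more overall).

$16.97

incandescent bulb: $0.69 + (52/1000) kW × 5000 h × $0.09 = $0.69 + $23.4 = $24.09
LED bulb: $3.97 + (7/1000) kW × 5000 h × $0.09 = $3.97 + $3.15 = $7.12
Saving = $24.09 − $7.12 = $16.97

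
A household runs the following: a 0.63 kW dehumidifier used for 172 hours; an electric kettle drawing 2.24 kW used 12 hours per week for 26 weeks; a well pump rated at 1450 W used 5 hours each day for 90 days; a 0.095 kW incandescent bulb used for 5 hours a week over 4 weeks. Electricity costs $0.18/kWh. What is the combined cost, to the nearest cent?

dehumidifier: 0.63 kW × 172 h = 108.36 kWh
electric kettle: Runtime = 12 h/week × 26 weeks = 312 h
electric kettle: 2.24 kW × 312 h = 698.88 kWh
well pump: Runtime = 5 h/day × 90 days = 450 h
well pump: 1.45 kW × 450 h = 652.5 kWh
incandescent bulb: Runtime = 5 h/week × 4 weeks = 20 h
incandescent bulb: 0.095 kW × 20 h = 1.9 kWh
Total energy = 1461.64 kWh
Cost = 1461.64 × $0.18 = $263.10

$263.10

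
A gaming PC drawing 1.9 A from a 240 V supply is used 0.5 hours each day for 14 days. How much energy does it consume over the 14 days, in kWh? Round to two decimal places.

Power = 1.9 A × 240 V = 456 W = 0.456 kW
Runtime = 0.5 h/day × 14 days = 7 h
Energy = 0.456 kW × 7 h = 3.192 kWh ≈ 3.19 kWh

3.19 kWh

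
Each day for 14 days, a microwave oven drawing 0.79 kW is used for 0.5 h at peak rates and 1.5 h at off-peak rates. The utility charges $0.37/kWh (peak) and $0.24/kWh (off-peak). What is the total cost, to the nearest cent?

$6.03

Peak energy = 0.79 kW × 0.5 h × 14 = 5.53 kWh
Off-peak energy = 0.79 kW × 1.5 h × 14 = 16.59 kWh
Cost = 5.53 × $0.37 + 16.59 × $0.24 = $2.0461 + $3.9816 = $6.03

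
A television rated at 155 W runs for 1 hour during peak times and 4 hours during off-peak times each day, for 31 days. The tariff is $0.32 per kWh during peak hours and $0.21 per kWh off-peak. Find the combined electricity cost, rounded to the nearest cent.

$5.57

Peak energy = 0.155 kW × 1 h × 31 = 4.805 kWh
Off-peak energy = 0.155 kW × 4 h × 31 = 19.22 kWh
Cost = 4.805 × $0.32 + 19.22 × $0.21 = $1.5376 + $4.0362 = $5.57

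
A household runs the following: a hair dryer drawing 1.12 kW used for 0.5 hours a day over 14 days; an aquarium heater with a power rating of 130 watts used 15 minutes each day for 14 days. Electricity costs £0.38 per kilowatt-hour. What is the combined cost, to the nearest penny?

hair dryer: Runtime = 0.5 h/day × 14 days = 7 h
hair dryer: 1.12 kW × 7 h = 7.84 kWh
aquarium heater: Runtime = 15 min × 14 = 210 min = 3.5 h
aquarium heater: 0.13 kW × 3.5 h = 0.455 kWh
Total energy = 8.295 kWh
Cost = 8.295 × £0.38 = £3.15

£3.15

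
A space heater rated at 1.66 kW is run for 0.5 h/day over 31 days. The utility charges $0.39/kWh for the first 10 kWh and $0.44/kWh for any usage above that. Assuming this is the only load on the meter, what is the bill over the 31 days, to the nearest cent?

Runtime = 0.5 h/day × 31 days = 15.5 h
Energy = 1.66 kW × 15.5 h = 25.73 kWh
Tier 1 (0–10 kWh): 10 × $0.39 = $3.9
Above 10 kWh: 15.73 × $0.44 = $6.9212
Bill = $10.82

$10.82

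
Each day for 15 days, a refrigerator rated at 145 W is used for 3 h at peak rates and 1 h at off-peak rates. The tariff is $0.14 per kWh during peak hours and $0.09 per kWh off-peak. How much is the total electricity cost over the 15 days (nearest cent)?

$1.11

Peak energy = 0.145 kW × 3 h × 15 = 6.525 kWh
Off-peak energy = 0.145 kW × 1 h × 15 = 2.175 kWh
Cost = 6.525 × $0.14 + 2.175 × $0.09 = $0.9135 + $0.19575 = $1.11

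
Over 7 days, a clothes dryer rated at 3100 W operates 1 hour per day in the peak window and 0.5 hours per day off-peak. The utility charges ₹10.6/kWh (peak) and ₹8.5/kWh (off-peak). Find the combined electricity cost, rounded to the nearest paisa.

₹322.25

Peak energy = 3.1 kW × 1 h × 7 = 21.7 kWh
Off-peak energy = 3.1 kW × 0.5 h × 7 = 10.85 kWh
Cost = 21.7 × ₹10.6 + 10.85 × ₹8.5 = ₹230.02 + ₹92.225 = ₹322.25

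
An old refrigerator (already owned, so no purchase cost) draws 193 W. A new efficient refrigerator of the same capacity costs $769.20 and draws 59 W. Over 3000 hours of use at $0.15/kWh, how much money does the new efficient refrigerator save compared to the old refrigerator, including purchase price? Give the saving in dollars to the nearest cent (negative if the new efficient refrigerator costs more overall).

old refrigerator: $0.00 + (193/1000) kW × 3000 h × $0.15 = $0.00 + $86.85 = $86.85
new efficient refrigerator: $769.20 + (59/1000) kW × 3000 h × $0.15 = $769.20 + $26.55 = $795.75
Saving = $86.85 − $795.75 = −$708.9

-$708.90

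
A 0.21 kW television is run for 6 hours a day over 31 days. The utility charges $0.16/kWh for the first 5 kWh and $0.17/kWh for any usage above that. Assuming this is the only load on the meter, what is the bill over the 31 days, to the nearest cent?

Runtime = 6 h/day × 31 days = 186 h
Energy = 0.21 kW × 186 h = 39.06 kWh
Tier 1 (0–5 kWh): 5 × $0.16 = $0.8
Above 5 kWh: 34.06 × $0.17 = $5.7902
Bill = $6.59

$6.59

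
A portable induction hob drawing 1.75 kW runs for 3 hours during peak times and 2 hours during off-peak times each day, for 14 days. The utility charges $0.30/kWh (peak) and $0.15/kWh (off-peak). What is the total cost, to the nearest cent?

Peak energy = 1.75 kW × 3 h × 14 = 73.5 kWh
Off-peak energy = 1.75 kW × 2 h × 14 = 49 kWh
Cost = 73.5 × $0.30 + 49 × $0.15 = $22.05 + $7.35 = $29.40

$29.40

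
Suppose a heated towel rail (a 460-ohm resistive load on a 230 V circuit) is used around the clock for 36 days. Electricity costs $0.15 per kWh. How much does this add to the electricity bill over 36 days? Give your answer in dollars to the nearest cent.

Power = V²/R = 230²/460 = 115 W = 0.115 kW
Runtime = 24 h × 36 = 864 h
Energy = 0.115 kW × 864 h = 99.36 kWh
Cost = 99.36 kWh × $0.15/kWh = $14.90

$14.90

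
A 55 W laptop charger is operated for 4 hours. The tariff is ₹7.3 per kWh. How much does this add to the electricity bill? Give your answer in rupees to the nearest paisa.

₹1.61

Energy = 0.055 kW × 4 h = 0.22 kWh
Cost = 0.22 kWh × ₹7.3/kWh = ₹1.61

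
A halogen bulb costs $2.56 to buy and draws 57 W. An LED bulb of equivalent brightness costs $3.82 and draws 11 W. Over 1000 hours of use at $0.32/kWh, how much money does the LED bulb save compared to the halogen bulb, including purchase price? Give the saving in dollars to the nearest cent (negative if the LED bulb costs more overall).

halogen bulb: $2.56 + (57/1000) kW × 1000 h × $0.32 = $2.56 + $18.24 = $20.8
LED bulb: $3.82 + (11/1000) kW × 1000 h × $0.32 = $3.82 + $3.52 = $7.34
Saving = $20.8 − $7.34 = $13.46

$13.46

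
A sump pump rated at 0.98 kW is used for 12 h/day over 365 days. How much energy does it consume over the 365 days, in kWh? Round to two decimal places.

4292.40 kWh

Runtime = 12 h/day × 365 days = 4380 h
Energy = 0.98 kW × 4380 h = 4292.4 kWh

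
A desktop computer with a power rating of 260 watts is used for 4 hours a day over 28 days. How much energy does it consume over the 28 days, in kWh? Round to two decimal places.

29.12 kWh

Runtime = 4 h/day × 28 days = 112 h
Energy = 0.26 kW × 112 h = 29.12 kWh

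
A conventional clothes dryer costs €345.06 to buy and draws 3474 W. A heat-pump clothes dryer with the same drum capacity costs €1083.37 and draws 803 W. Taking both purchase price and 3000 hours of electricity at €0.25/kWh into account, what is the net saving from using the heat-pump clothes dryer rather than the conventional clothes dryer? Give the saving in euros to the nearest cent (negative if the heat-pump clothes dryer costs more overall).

€1264.94

conventional clothes dryer: €345.06 + (3474/1000) kW × 3000 h × €0.25 = €345.06 + €2605.5 = €2950.56
heat-pump clothes dryer: €1083.37 + (803/1000) kW × 3000 h × €0.25 = €1083.37 + €602.25 = €1685.62
Saving = €2950.56 − €1685.62 = €1264.94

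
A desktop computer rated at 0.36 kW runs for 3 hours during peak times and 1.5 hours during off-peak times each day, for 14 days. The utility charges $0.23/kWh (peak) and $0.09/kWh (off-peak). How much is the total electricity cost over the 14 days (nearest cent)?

$4.16

Peak energy = 0.36 kW × 3 h × 14 = 15.12 kWh
Off-peak energy = 0.36 kW × 1.5 h × 14 = 7.56 kWh
Cost = 15.12 × $0.23 + 7.56 × $0.09 = $3.4776 + $0.6804 = $4.16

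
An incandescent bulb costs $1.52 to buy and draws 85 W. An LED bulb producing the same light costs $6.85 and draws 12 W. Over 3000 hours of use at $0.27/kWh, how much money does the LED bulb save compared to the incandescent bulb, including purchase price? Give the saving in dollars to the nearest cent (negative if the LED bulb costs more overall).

incandescent bulb: $1.52 + (85/1000) kW × 3000 h × $0.27 = $1.52 + $68.85 = $70.37
LED bulb: $6.85 + (12/1000) kW × 3000 h × $0.27 = $6.85 + $9.72 = $16.57
Saving = $70.37 − $16.57 = $53.8

$53.80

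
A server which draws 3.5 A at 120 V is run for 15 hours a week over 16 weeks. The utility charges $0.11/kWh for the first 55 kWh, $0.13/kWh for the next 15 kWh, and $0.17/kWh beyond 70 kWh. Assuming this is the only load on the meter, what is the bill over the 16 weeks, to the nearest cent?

Power = 3.5 A × 120 V = 420 W = 0.42 kW
Runtime = 15 h/week × 16 weeks = 240 h
Energy = 0.42 kW × 240 h = 100.8 kWh
Tier 1 (0–55 kWh): 55 × $0.11 = $6.05
Tier 2 (55–70 kWh): 15 × $0.13 = $1.95
Above 70 kWh: 30.8 × $0.17 = $5.236
Bill = $13.24

$13.24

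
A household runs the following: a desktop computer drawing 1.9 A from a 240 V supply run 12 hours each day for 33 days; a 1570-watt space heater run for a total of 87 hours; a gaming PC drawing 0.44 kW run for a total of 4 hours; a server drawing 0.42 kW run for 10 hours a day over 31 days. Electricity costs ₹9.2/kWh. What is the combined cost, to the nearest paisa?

₹4131.96

desktop computer: Power = 1.9 A × 240 V = 456 W = 0.456 kW
desktop computer: Runtime = 12 h/day × 33 days = 396 h
desktop computer: 0.456 kW × 396 h = 180.576 kWh
space heater: 1.57 kW × 87 h = 136.59 kWh
gaming PC: 0.44 kW × 4 h = 1.76 kWh
server: Runtime = 10 h/day × 31 days = 310 h
server: 0.42 kW × 310 h = 130.2 kWh
Total energy = 449.126 kWh
Cost = 449.126 × ₹9.2 = ₹4131.96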